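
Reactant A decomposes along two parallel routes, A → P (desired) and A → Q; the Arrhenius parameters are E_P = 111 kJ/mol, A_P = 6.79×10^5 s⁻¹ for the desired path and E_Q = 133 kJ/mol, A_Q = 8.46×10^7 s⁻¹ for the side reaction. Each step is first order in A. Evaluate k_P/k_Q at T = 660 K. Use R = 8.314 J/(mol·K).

Since both paths have the same order in A, the concentration cancels and S_{P/Q} = k_P/k_Q = (A_P/A_Q)·exp[(E_Q−E_P)/(RT)].
(E_Q−E_P)/(RT) = (133−111)×10³/(8.314×660) = 22000/5487 = 4.009.
k_P/k_Q = (6.79×10^5/8.46×10^7)·exp(4.009) = 0.008026 × 55.11 = 0.442.

0.442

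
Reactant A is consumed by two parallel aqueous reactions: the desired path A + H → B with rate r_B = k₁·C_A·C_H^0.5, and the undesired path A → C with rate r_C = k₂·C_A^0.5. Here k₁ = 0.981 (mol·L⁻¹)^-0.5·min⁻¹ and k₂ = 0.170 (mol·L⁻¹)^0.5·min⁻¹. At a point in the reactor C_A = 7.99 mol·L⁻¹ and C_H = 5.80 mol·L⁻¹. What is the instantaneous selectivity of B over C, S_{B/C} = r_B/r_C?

39.3

S_{B/C} = r_B/r_C = (k₁·C_A·C_H^0.5)/(k₂·C_A^0.5) = (k₁/k₂)·C_A^0.5·C_H^0.5.
= (0.981×7.990×5.800^0.5) / (0.170×7.990^0.5) = 18.88/0.4805 = 39.3.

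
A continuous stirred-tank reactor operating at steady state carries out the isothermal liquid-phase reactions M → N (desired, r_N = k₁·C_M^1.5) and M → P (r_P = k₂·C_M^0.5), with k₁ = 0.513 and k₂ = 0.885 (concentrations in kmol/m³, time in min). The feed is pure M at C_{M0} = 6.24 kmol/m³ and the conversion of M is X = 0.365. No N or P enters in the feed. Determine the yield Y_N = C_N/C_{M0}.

Exit C_M = C_{M0}(1−X) = 6.24×0.635 = 3.962 kmol/m³.
In a CSTR the entire volume is at exit conditions, so r_N = 0.513×3.962^1.5 = 4.046 and r_P = 0.885×3.962^0.5 = 1.762.
Fraction of consumed M going to N: r_N/(r_N+r_P) = 0.6967.
C_N = 0.6967·C_{M0}·X = 0.6967×6.24×0.365 = 1.59 kmol/m³; Y_N = C_N/C_{M0} = 0.254.

0.254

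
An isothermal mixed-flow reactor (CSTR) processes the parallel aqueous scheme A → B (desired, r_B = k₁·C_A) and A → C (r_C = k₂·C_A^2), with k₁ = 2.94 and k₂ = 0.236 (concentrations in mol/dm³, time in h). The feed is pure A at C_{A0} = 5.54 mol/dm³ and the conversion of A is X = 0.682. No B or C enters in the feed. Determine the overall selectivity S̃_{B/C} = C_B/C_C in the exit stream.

7.07

Exit C_A = C_{A0}(1−X) = 5.54×0.318 = 1.762 mol/dm³.
Rates in a CSTR are evaluated at the outlet concentration: r_B = 2.94×1.762 = 5.179, r_C = 0.236×1.762^2 = 0.7325.
Overall selectivity = C_B/C_C = r_Bτ/(r_Cτ) = r_B/r_C = 7.07.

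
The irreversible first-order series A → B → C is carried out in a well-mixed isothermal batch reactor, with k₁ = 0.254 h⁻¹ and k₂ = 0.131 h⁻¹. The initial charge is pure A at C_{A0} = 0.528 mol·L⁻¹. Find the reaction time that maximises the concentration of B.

5.38 h

The intermediate peaks when r₁ = r₂, i.e. k₁e^(−k₁t) = k₂e^(−k₂t), giving t_opt = ln(k₂/k₁)/(k₂−k₁).
= ln(0.131/0.254)/(0.131−0.254) = ln(0.5157)/-0.1230 = -0.6621/-0.1230 = 5.38 h.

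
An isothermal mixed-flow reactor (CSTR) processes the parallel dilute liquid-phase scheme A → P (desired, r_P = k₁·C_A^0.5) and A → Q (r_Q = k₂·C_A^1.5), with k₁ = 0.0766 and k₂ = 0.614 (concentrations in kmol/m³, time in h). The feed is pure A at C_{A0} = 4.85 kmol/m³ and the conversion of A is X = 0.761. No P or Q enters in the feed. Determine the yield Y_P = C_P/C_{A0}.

Exit C_A = C_{A0}(1−X) = 4.85×0.239 = 1.159 kmol/m³.
In a CSTR the entire volume is at exit conditions, so r_P = 0.0766×1.159^0.5 = 0.08247 and r_Q = 0.614×1.159^1.5 = 0.7663.
Fraction of consumed A going to P: r_P/(r_P+r_Q) = 0.09717.
C_P = 0.09717·C_{A0}·X = 0.09717×4.85×0.761 = 0.359 kmol/m³; Y_P = C_P/C_{A0} = 0.0739.

0.0739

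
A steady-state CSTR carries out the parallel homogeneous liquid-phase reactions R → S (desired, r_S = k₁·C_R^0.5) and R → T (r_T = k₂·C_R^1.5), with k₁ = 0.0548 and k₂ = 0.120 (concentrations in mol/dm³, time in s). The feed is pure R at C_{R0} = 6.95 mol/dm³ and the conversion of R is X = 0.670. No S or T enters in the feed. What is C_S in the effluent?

0.773 mol/dm³

Exit C_R = C_{R0}(1−X) = 6.95×0.330 = 2.293 mol/dm³.
Rates in a CSTR are evaluated at the outlet concentration: r_S = 0.0548×2.293^0.5 = 0.08299, r_T = 0.120×2.293^1.5 = 0.4168.
Fraction of consumed R going to S: r_S/(r_S+r_T) = 0.1661.
C_S = 0.1661·C_{R0}·X = 0.1661×6.95×0.670 = 0.773 mol/dm³.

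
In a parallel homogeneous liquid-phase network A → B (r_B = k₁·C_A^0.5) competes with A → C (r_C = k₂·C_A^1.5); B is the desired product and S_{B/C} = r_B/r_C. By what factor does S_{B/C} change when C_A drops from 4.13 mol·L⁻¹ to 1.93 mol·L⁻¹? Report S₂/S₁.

S_{B/C} = (k₁/k₂)·C_A⁻¹, so S₂/S₁ = (C_{A,2}/C_{A,1})⁻¹.
= 4.13/1.93 = 2.14.

2.14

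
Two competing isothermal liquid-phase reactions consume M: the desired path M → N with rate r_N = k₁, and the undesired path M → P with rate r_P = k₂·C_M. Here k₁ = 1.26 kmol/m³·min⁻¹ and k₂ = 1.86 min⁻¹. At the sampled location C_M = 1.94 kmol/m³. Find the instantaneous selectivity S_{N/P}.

S_{N/P} = r_N/r_P = (k₁)/(k₂·C_M) = (k₁/k₂)·C_M⁻¹.
= (1.26) / (1.86×1.940) = 1.260/3.608 = 0.349.
The undesired path is higher order in M, so low C_M (CSTR or dilute feed) favours N.

0.349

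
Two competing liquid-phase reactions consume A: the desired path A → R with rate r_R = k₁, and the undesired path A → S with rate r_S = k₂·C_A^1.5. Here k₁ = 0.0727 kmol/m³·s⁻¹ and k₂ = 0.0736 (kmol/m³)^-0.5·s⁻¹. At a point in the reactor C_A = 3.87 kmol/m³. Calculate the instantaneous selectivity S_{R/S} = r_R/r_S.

0.130

S_{R/S} = r_R/r_S = (k₁)/(k₂·C_A^1.5) = (k₁/k₂)·C_A^-1.5.
= (0.0727) / (0.0736×3.870^1.5) = 0.07270/0.5603 = 0.130.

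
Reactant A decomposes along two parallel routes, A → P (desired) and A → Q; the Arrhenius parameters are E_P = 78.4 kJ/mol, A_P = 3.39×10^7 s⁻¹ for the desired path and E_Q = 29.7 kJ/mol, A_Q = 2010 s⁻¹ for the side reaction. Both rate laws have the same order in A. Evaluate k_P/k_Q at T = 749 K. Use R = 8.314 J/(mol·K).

k_P/k_Q = (A_P/A_Q)·exp[−(E_P−E_Q)/(RT)] = (A_P/A_Q)·exp[(E_Q−E_P)/(RT)].
(E_Q−E_P)/(RT) = (29.7−78.4)×10³/(8.314×749) = -48700/6227 = -7.821.
k_P/k_Q = (3.39×10^7/2010)·exp(-7.821) = 16866 × 4.014×10^-4 = 6.77.
Since E_P > E_Q, raising the temperature improves selectivity toward P.

6.77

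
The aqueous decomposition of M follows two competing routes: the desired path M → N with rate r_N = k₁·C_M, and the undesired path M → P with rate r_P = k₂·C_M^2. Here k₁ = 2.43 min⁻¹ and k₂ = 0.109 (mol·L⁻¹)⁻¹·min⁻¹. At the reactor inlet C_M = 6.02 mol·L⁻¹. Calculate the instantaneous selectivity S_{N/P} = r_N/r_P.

S_{N/P} = r_N/r_P = (k₁·C_M)/(k₂·C_M^2) = (k₁/k₂)·C_M⁻¹.
= (2.43×6.020) / (0.109×6.020^2) = 14.63/3.950 = 3.70.
The undesired path is higher order in M, so low C_M (CSTR or dilute feed) favours N.

3.70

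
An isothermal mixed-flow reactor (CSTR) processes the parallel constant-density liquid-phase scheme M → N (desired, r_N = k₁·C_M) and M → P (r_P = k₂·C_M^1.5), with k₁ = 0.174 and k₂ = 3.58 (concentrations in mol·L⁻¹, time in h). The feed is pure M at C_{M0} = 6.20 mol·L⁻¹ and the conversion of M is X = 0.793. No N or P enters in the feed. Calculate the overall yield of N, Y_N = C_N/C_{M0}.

Exit C_M = C_{M0}(1−X) = 6.20×0.207 = 1.283 mol·L⁻¹.
A CSTR operates uniformly at the exit composition, giving r_N = 0.2233 and r_P = 5.205 (each k·C_M^n at C_M = 1.283).
Fraction of consumed M going to N: r_N/(r_N+r_P) = 0.04114.
C_N = 0.04114·C_{M0}·X = 0.04114×6.20×0.793 = 0.202 mol·L⁻¹; Y_N = C_N/C_{M0} = 0.0326.

0.0326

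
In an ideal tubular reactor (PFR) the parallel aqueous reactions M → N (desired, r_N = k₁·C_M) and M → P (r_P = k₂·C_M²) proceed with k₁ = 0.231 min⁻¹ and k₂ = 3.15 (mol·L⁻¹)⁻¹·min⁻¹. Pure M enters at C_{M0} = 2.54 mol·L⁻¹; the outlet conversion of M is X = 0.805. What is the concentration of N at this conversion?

0.112 mol·L⁻¹

C_M = C_{M0}(1−X) = 0.4953 mol·L⁻¹.
Along a PFR/batch, dC_N/dC_M = −r_N/(r_N+r_P) = −k₁/(k₁+k₂·C_M).
Integrating from C_{M0} to C_M: C_N = (0.231/3.15)·ln[(0.231+3.15·2.54)/(0.231+3.15·0.495)] = 0.07333·ln(8.232/1.791) = 0.1118 mol·L⁻¹.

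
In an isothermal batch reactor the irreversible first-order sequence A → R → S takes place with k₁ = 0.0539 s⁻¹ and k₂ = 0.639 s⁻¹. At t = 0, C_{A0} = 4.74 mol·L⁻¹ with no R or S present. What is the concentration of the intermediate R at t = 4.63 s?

Solving the coupled first-order balances gives C_R(t) = [k₁/(k₂−k₁)]·C_{A0}·(e^(−k₁t) − e^(−k₂t)).
e^(−k₁t) = e^(−0.0539×4.63) = e^(−0.2496) = 0.7791; e^(−k₂t) = e^(−2.959) = 0.05189.
C_R = 0.0539×4.74/(0.639−0.0539) × (0.7791−0.05189) = 0.4367×0.7273 = 0.3176 mol·L⁻¹.

0.318 mol·L⁻¹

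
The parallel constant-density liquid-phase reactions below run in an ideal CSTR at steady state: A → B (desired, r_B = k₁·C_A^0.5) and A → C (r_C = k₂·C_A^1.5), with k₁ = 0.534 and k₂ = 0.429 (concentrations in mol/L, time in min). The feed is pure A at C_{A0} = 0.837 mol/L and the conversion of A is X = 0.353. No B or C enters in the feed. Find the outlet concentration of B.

Exit C_A = C_{A0}(1−X) = 0.837×0.647 = 0.5415 mol/L.
Rates in a CSTR are evaluated at the outlet concentration: r_B = 0.534×0.5415^0.5 = 0.3930, r_C = 0.429×0.5415^1.5 = 0.1710.
Fraction of consumed A going to B: r_B/(r_B+r_C) = 0.6968.
C_B = 0.6968·C_{A0}·X = 0.6968×0.837×0.353 = 0.206 mol/L.

0.206 mol/L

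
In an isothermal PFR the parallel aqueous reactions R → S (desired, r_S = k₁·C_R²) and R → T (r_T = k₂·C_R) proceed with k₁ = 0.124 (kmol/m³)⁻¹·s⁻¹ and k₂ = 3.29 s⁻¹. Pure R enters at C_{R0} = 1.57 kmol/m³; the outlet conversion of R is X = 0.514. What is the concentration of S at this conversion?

C_R = C_{R0}(1−X) = 0.7630 kmol/m³.
Along a PFR/batch, dC_T/dC_R = −r_T/(r_S+r_T) = −k₂/(k₂+k₁·C_R).
Integrating from C_{R0} to C_R: C_T = (3.29/0.124)·ln[(3.29+0.124·1.57)/(3.29+0.124·0.763)] = 26.53·ln(3.485/3.385) = 0.7730 kmol/m³.
Then C_S = (C_{R0}−C_R) − C_T = 0.8070 − 0.7730 = 0.03393 kmol/m³.

0.0339 kmol/m³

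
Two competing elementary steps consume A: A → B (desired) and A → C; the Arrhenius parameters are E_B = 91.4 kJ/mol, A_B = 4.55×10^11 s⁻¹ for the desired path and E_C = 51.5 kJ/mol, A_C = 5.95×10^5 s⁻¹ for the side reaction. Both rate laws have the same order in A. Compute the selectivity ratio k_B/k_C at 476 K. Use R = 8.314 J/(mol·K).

32.0

With equal orders, S_{B/C} = k_B/k_C = (A_B/A_C)·exp[(E_C−E_B)/(RT)].
(E_C−E_B)/(RT) = (51.5−91.4)×10³/(8.314×476) = -39900/3957 = -10.08.
k_B/k_C = (4.55×10^11/5.95×10^5)·exp(-10.08) = 7.647×10^5 × 4.182×10^-5 = 32.0.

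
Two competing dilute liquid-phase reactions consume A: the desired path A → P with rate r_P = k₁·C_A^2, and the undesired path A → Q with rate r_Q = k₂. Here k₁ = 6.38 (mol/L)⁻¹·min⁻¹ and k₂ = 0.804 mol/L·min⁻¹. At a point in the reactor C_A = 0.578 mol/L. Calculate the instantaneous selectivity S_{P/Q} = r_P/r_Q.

2.65

S_{P/Q} = r_P/r_Q = (k₁·C_A^2)/(k₂) = (k₁/k₂)·C_A^2.
= (6.38×0.5780^2) / (0.804) = 2.131/0.8040 = 2.65.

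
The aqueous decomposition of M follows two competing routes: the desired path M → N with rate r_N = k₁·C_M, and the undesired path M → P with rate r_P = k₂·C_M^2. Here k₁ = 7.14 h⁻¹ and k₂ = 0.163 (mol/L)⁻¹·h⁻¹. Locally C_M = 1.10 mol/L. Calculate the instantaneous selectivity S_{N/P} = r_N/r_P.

39.8

S_{N/P} = r_N/r_P = (k₁·C_M)/(k₂·C_M^2) = (k₁/k₂)·C_M⁻¹.
= (7.14×1.100) / (0.163×1.100^2) = 7.854/0.1972 = 39.8.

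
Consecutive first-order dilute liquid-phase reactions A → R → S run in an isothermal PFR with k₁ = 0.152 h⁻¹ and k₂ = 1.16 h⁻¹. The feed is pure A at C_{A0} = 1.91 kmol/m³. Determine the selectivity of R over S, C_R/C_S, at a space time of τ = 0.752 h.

1.96

The intermediate concentration in a first-order A→B→C sequence is C_R = k₁C_{A0}(e^(−k₁τ) − e^(−k₂τ))/(k₂−k₁).
e^(−k₁τ) = e^(−0.152×0.752) = e^(−0.1143) = 0.8920; e^(−k₂τ) = e^(−0.8723) = 0.4180.
C_R = 0.152×1.91/(1.16−0.152) × (0.8920−0.4180) = 0.2880×0.4740 = 0.1365 kmol/m³.
C_A = C_{A0}e^(−k₁τ) = 1.704 kmol/m³, so C_S = C_{A0}−C_A−C_R = 0.06978 kmol/m³; C_R/C_S = 1.96.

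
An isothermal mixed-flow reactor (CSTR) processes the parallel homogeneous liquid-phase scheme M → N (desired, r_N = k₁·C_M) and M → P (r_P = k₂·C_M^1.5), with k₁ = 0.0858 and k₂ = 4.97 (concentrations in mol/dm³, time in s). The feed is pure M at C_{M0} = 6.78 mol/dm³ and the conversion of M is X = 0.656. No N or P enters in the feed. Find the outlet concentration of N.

0.0497 mol/dm³

Exit C_M = C_{M0}(1−X) = 6.78×0.344 = 2.332 mol/dm³.
In a CSTR the entire volume is at exit conditions, so r_N = 0.0858×2.332 = 0.2001 and r_P = 4.97×2.332^1.5 = 17.70.
Fraction of consumed M going to N: r_N/(r_N+r_P) = 0.01118.
C_N = 0.01118·C_{M0}·X = 0.01118×6.78×0.656 = 0.0497 mol/dm³.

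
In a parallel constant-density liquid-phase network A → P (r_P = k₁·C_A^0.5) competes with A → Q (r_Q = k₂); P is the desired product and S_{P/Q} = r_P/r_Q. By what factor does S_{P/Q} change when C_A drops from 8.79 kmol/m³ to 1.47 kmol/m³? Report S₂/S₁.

0.409

S_{P/Q} = (k₁/k₂)·C_A^0.5, so S₂/S₁ = (C_{A,2}/C_{A,1})^0.5.
= (1.47/8.79)^0.5 = (0.1672)^0.5 = 0.409.
Selectivity toward P falls as C_A falls — high-concentration operation is favoured.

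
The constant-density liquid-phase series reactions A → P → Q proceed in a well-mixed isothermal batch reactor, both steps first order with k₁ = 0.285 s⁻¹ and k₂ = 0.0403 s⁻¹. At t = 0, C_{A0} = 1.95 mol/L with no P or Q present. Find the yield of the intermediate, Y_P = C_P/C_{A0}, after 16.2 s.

Solving the coupled first-order balances gives C_P(t) = [k₁/(k₂−k₁)]·C_{A0}·(e^(−k₁t) − e^(−k₂t)).
e^(−k₁t) = e^(−0.285×16.2) = e^(−4.617) = 0.009882; e^(−k₂t) = e^(−0.6529) = 0.5206.
C_P = 0.285×1.95/(0.0403−0.285) × (0.009882−0.5206) = (-2.271)×(-0.5107) = 1.160 mol/L.
Y_P = C_P/C_{A0} = 1.160/1.95 = 0.595.

0.595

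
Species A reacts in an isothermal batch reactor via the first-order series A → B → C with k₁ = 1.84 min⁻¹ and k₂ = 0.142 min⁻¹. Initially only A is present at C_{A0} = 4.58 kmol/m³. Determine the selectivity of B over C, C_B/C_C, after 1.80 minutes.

4.88

The intermediate concentration in a first-order A→B→C sequence is C_B = k₁C_{A0}(e^(−k₁t) − e^(−k₂t))/(k₂−k₁).
e^(−k₁t) = e^(−1.84×1.80) = e^(−3.312) = 0.03644; e^(−k₂t) = e^(−0.2556) = 0.7745.
C_B = 1.84×4.58/(0.142−1.84) × (0.03644−0.7745) = (-4.963)×(-0.7380) = 3.663 kmol/m³.
C_A = C_{A0}e^(−k₁t) = 0.1669 kmol/m³, so C_C = C_{A0}−C_A−C_B = 0.7503 kmol/m³; C_B/C_C = 4.88.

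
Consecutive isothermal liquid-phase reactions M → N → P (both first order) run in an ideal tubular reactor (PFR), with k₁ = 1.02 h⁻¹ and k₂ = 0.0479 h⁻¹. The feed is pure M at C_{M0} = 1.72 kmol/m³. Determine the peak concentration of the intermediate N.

1.48 kmol/m³

At the optimum, C_{N,max}/C_{M0} = (k₁/k₂)^[k₂/(k₂−k₁)].
= (1.02/0.0479)^(0.0479/(0.0479−1.02)) = (21.29)^(-0.04927) = 0.8601.
C_{N,max} = 0.8601×1.72 = 1.48 kmol/m³.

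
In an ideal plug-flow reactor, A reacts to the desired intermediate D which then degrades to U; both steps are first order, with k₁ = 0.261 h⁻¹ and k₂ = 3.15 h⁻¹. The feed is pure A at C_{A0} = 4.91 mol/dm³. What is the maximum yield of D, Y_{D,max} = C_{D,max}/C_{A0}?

At the optimum, C_{D,max}/C_{A0} = (k₁/k₂)^[k₂/(k₂−k₁)].
= (0.261/3.15)^(3.15/(3.15−0.261)) = (0.08286)^(1.090) = 0.06616.

0.0662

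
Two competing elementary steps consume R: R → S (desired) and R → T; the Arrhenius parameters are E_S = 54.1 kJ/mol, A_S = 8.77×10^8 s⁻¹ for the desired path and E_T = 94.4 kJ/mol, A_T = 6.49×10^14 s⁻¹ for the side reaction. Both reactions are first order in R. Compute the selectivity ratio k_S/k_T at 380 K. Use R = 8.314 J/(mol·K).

With equal orders, S_{S/T} = k_S/k_T = (A_S/A_T)·exp[(E_T−E_S)/(RT)].
(E_T−E_S)/(RT) = (94.4−54.1)×10³/(8.314×380) = 40300/3159 = 12.76.
k_S/k_T = (8.77×10^8/6.49×10^14)·exp(12.76) = 1.351×10^-6 × 3.466×10^5 = 0.468.

0.468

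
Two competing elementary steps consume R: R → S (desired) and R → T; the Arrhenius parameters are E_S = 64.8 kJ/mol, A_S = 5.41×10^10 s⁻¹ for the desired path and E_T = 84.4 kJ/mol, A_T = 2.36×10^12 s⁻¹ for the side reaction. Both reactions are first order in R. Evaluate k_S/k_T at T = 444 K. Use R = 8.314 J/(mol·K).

4.64

With equal orders, S_{S/T} = k_S/k_T = (A_S/A_T)·exp[(E_T−E_S)/(RT)].
(E_T−E_S)/(RT) = (84.4−64.8)×10³/(8.314×444) = 19600/3691 = 5.310.
k_S/k_T = (5.41×10^10/2.36×10^12)·exp(5.310) = 0.02292 × 202.3 = 4.64.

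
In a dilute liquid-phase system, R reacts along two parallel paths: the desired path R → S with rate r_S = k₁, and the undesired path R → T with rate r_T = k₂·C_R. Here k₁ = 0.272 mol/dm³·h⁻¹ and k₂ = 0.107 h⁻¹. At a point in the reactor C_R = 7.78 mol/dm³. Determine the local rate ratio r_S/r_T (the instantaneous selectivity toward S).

0.327

S_{S/T} = r_S/r_T = (k₁)/(k₂·C_R) = (k₁/k₂)·C_R⁻¹.
= (0.272) / (0.107×7.780) = 0.2720/0.8325 = 0.327.
The undesired path is higher order in R, so low C_R (CSTR or dilute feed) favours S.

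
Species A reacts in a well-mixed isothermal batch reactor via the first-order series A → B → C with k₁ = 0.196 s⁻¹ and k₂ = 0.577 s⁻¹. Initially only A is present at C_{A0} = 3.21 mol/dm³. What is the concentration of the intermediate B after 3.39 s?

Solving the coupled first-order balances gives C_B(t) = [k₁/(k₂−k₁)]·C_{A0}·(e^(−k₁t) − e^(−k₂t)).
e^(−k₁t) = e^(−0.196×3.39) = e^(−0.6644) = 0.5146; e^(−k₂t) = e^(−1.956) = 0.1414.
C_B = 0.196×3.21/(0.577−0.196) × (0.5146−0.1414) = 1.651×0.3731 = 0.6162 mol/dm³.

0.616 mol/dm³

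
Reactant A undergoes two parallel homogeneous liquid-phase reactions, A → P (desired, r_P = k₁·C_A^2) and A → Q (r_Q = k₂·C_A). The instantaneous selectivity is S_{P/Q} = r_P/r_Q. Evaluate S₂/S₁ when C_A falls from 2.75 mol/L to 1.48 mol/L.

0.538

S_{P/Q} = (k₁/k₂)·C_A, so S₂/S₁ = (C_{A,2}/C_{A,1}).
= 1.48/2.75 = 0.538.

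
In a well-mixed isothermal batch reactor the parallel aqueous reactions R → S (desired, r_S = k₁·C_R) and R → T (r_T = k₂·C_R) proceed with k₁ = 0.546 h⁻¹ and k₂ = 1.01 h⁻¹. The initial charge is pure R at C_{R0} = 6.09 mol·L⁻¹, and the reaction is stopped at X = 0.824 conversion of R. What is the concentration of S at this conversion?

C_R = C_{R0}(1−X) = 1.072 mol·L⁻¹.
Both paths are first order in R, so the instantaneous fraction to S is constant: dC_S/d(−C_R) = k₁/(k₁+k₂) = 0.3509.
C_S = 0.3509·(C_{R0}−C_R) = 0.3509×5.018 = 1.76 mol·L⁻¹.

1.76 mol·L⁻¹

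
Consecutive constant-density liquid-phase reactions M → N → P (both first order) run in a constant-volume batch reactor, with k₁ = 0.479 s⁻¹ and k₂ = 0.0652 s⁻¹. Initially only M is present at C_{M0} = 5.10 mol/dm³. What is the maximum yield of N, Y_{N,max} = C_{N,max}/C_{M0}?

For a first-order series the maximum intermediate yield is C_{N,max}/C_{M0} = (k₁/k₂)^[k₂/(k₂−k₁)].
= (0.479/0.0652)^(0.0652/(0.0652−0.479)) = (7.347)^(-0.1576) = 0.7304.

0.730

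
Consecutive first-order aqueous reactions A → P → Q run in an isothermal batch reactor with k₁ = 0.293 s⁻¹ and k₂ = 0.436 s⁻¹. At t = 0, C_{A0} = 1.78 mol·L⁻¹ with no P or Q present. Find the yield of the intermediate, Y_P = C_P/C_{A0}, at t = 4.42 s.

0.263

For first-order series with pure A initially, C_P(t) = k₁C_{A0}/(k₂−k₁)·(e^(−k₁t) − e^(−k₂t)).
e^(−k₁t) = e^(−0.293×4.42) = e^(−1.295) = 0.2739; e^(−k₂t) = e^(−1.927) = 0.1456.
C_P = 0.293×1.78/(0.436−0.293) × (0.2739−0.1456) = 3.647×0.1283 = 0.4680 mol·L⁻¹.
Y_P = C_P/C_{A0} = 0.4680/1.78 = 0.263.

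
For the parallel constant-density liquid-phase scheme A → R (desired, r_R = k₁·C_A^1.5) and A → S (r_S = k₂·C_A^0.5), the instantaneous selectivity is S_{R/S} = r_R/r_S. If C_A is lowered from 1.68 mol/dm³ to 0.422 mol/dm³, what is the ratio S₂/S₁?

S_{R/S} = (k₁/k₂)·C_A, so S₂/S₁ = (C_{A,2}/C_{A,1}).
= 0.422/1.68 = 0.251.
Selectivity toward R falls as C_A falls — high-concentration operation is favoured.

0.251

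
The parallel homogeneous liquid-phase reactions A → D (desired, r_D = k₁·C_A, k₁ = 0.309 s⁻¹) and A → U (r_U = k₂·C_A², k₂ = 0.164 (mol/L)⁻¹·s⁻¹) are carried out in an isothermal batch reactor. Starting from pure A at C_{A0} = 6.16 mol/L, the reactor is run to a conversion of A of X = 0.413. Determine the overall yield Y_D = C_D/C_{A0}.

C_A = C_{A0}(1−X) = 3.616 mol/L.
Along a PFR/batch, dC_D/dC_A = −r_D/(r_D+r_U) = −k₁/(k₁+k₂·C_A).
Integrating from C_{A0} to C_A: C_D = (0.309/0.164)·ln[(0.309+0.164·6.16)/(0.309+0.164·3.62)] = 1.884·ln(1.319/0.9020) = 0.7163 mol/L.
Y_D = C_D/C_{A0} = 0.7163/6.16 = 0.116.

0.116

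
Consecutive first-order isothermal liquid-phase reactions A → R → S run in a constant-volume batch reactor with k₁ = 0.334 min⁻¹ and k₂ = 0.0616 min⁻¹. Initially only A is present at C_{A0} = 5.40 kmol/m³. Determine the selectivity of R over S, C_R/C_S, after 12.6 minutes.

1.24

For first-order series with pure A initially, C_R(t) = k₁C_{A0}/(k₂−k₁)·(e^(−k₁t) − e^(−k₂t)).
e^(−k₁t) = e^(−0.334×12.6) = e^(−4.208) = 0.01487; e^(−k₂t) = e^(−0.7762) = 0.4602.
C_R = 0.334×5.40/(0.0616−0.334) × (0.01487−0.4602) = (-6.621)×(-0.4453) = 2.948 kmol/m³.
C_A = C_{A0}e^(−k₁t) = 0.08030 kmol/m³, so C_S = C_{A0}−C_A−C_R = 2.371 kmol/m³; C_R/C_S = 1.24.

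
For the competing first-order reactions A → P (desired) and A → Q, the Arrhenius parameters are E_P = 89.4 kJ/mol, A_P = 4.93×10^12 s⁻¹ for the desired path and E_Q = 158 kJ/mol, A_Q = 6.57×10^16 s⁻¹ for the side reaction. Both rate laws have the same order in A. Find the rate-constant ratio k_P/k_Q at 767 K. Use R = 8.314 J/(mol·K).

Since both paths have the same order in A, the concentration cancels and S_{P/Q} = k_P/k_Q = (A_P/A_Q)·exp[(E_Q−E_P)/(RT)].
(E_Q−E_P)/(RT) = (158−89.4)×10³/(8.314×767) = 68600/6377 = 10.76.
k_P/k_Q = (4.93×10^12/6.57×10^16)·exp(10.76) = 7.504×10^-5 × 46990 = 3.53.

3.53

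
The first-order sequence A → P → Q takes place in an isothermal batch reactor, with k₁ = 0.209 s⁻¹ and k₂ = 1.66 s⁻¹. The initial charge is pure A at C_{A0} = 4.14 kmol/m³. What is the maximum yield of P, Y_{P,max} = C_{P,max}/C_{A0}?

For a first-order series the maximum intermediate yield is C_{P,max}/C_{A0} = (k₁/k₂)^[k₂/(k₂−k₁)].
= (0.209/1.66)^(1.66/(1.66−0.209)) = (0.1259)^(1.144) = 0.09341.

0.0934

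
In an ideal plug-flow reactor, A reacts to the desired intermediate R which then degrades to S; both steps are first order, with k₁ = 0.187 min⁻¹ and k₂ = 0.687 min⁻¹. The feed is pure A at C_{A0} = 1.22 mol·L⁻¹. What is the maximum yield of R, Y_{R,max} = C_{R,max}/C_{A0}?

For a first-order series the maximum intermediate yield is C_{R,max}/C_{A0} = (k₁/k₂)^[k₂/(k₂−k₁)].
= (0.187/0.687)^(0.687/(0.687−0.187)) = (0.2722)^(1.374) = 0.1673.

0.167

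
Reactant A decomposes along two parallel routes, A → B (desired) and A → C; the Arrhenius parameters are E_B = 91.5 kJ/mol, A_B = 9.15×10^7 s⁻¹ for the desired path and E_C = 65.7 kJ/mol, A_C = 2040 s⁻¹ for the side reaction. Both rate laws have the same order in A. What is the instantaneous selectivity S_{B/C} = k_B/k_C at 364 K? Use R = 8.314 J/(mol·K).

8.90

With equal orders, S_{B/C} = k_B/k_C = (A_B/A_C)·exp[(E_C−E_B)/(RT)].
(E_C−E_B)/(RT) = (65.7−91.5)×10³/(8.314×364) = -25800/3026 = -8.525.
k_B/k_C = (9.15×10^7/2040)·exp(-8.525) = 44853 × 1.984×10^-4 = 8.90.
Since E_B > E_C, raising the temperature improves selectivity toward B.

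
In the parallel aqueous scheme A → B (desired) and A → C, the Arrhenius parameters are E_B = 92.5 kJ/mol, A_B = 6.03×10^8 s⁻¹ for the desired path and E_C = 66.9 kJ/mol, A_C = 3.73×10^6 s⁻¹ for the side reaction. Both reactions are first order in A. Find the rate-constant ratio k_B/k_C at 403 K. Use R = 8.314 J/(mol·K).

With equal orders, S_{B/C} = k_B/k_C = (A_B/A_C)·exp[(E_C−E_B)/(RT)].
(E_C−E_B)/(RT) = (66.9−92.5)×10³/(8.314×403) = -25600/3351 = -7.641.
k_B/k_C = (6.03×10^8/3.73×10^6)·exp(-7.641) = 161.7 × 4.806×10^-4 = 0.0777.
Since E_B > E_C, raising the temperature improves selectivity toward B.

0.0777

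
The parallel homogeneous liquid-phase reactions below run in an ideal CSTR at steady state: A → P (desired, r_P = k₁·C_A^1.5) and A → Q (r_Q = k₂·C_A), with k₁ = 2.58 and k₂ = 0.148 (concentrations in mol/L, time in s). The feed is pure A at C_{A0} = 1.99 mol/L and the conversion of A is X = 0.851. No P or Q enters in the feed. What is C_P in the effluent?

1.53 mol/L

Exit C_A = C_{A0}(1−X) = 1.99×0.149 = 0.2965 mol/L.
A CSTR operates uniformly at the exit composition, giving r_P = 0.4166 and r_Q = 0.04388 (each k·C_A^n at C_A = 0.2965).
Fraction of consumed A going to P: r_P/(r_P+r_Q) = 0.9047.
C_P = 0.9047·C_{A0}·X = 0.9047×1.99×0.851 = 1.53 mol/L.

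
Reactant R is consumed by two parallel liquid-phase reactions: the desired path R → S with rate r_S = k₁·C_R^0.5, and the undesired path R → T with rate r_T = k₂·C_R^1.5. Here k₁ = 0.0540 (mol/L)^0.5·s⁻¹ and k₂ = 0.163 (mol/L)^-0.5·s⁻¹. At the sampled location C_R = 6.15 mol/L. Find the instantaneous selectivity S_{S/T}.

0.0539

S_{S/T} = r_S/r_T = (k₁·C_R^0.5)/(k₂·C_R^1.5) = (k₁/k₂)·C_R⁻¹.
= (0.0540×6.150^0.5) / (0.163×6.150^1.5) = 0.1339/2.486 = 0.0539.
The undesired path is higher order in R, so low C_R (CSTR or dilute feed) favours S.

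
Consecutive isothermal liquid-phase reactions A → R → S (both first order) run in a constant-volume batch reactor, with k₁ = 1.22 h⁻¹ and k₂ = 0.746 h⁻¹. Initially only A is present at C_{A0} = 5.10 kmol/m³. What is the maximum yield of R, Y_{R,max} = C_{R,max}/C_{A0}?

0.461

Evaluating C_R at t_opt = ln(k₂/k₁)/(k₂−k₁) gives C_{R,max}/C_{A0} = (k₁/k₂)^[k₂/(k₂−k₁)].
= (1.22/0.746)^(0.746/(0.746−1.22)) = (1.635)^(-1.574) = 0.4611.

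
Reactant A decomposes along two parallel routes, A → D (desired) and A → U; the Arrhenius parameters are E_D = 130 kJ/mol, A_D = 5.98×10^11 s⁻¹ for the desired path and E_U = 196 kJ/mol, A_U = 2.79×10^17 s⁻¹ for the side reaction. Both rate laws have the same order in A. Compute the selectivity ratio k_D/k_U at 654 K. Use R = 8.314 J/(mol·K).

k_D/k_U = (A_D/A_U)·exp[−(E_D−E_U)/(RT)] = (A_D/A_U)·exp[(E_U−E_D)/(RT)].
(E_U−E_D)/(RT) = (196−130)×10³/(8.314×654) = 66000/5437 = 12.14.
k_D/k_U = (5.98×10^11/2.79×10^17)·exp(12.14) = 2.143×10^-6 × 1.869×10^5 = 0.401.
Since E_D < E_U, lowering the temperature improves selectivity toward D.

0.401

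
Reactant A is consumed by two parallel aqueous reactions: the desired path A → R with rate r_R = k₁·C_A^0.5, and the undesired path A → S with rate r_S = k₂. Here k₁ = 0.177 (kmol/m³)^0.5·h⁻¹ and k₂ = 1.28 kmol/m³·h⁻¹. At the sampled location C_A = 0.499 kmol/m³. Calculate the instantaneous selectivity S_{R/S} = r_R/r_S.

S_{R/S} = r_R/r_S = (k₁·C_A^0.5)/(k₂) = (k₁/k₂)·C_A^0.5.
= (0.177×0.4990^0.5) / (1.28) = 0.1250/1.280 = 0.0977.

0.0977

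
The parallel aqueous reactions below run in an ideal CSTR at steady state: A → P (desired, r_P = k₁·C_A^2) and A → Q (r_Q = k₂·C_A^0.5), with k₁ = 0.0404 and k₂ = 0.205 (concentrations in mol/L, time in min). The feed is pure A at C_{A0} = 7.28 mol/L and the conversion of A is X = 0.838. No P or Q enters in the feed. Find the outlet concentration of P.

Exit C_A = C_{A0}(1−X) = 7.28×0.162 = 1.179 mol/L.
In a CSTR the entire volume is at exit conditions, so r_P = 0.0404×1.179^2 = 0.05619 and r_Q = 0.205×1.179^0.5 = 0.2226.
Fraction of consumed A going to P: r_P/(r_P+r_Q) = 0.2015.
C_P = 0.2015·C_{A0}·X = 0.2015×7.28×0.838 = 1.23 mol/L.

1.23 mol/L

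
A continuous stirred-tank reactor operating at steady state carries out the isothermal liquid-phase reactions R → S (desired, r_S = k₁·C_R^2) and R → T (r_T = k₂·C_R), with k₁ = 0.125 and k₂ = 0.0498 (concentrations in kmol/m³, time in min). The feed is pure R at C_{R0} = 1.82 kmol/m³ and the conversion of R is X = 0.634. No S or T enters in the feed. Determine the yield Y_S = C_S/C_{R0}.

Exit C_R = C_{R0}(1−X) = 1.82×0.366 = 0.6661 kmol/m³.
Rates in a CSTR are evaluated at the outlet concentration: r_S = 0.125×0.6661^2 = 0.05546, r_T = 0.0498×0.6661 = 0.03317.
Fraction of consumed R going to S: r_S/(r_S+r_T) = 0.6257.
C_S = 0.6257·C_{R0}·X = 0.6257×1.82×0.634 = 0.722 kmol/m³; Y_S = C_S/C_{R0} = 0.397.

0.397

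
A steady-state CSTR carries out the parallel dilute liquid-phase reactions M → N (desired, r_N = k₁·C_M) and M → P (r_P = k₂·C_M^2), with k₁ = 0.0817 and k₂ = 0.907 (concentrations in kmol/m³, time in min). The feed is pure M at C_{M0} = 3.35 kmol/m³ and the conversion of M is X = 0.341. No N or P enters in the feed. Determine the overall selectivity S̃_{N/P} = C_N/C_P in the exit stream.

0.0408

Exit C_M = C_{M0}(1−X) = 3.35×0.659 = 2.208 kmol/m³.
A CSTR operates uniformly at the exit composition, giving r_N = 0.1804 and r_P = 4.420 (each k·C_M^n at C_M = 2.208).
Overall selectivity = C_N/C_P = r_Nτ/(r_Pτ) = r_N/r_P = 0.0408.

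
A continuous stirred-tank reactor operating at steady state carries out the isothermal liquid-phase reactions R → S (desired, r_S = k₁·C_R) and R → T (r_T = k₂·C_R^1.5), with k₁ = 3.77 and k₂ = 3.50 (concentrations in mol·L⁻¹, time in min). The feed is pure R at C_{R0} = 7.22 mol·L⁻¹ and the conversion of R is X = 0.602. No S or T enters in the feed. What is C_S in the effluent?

1.69 mol·L⁻¹

Exit C_R = C_{R0}(1−X) = 7.22×0.398 = 2.874 mol·L⁻¹.
A CSTR operates uniformly at the exit composition, giving r_S = 10.83 and r_T = 17.05 (each k·C_R^n at C_R = 2.874).
Fraction of consumed R going to S: r_S/(r_S+r_T) = 0.3885.
C_S = 0.3885·C_{R0}·X = 0.3885×7.22×0.602 = 1.69 mol·L⁻¹.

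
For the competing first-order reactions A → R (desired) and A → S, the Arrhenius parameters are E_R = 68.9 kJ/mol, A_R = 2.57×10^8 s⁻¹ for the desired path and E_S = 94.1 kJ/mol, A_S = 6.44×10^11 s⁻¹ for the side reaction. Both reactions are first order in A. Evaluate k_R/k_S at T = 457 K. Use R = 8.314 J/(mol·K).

Since both paths have the same order in A, the concentration cancels and S_{R/S} = k_R/k_S = (A_R/A_S)·exp[(E_S−E_R)/(RT)].
(E_S−E_R)/(RT) = (94.1−68.9)×10³/(8.314×457) = 25200/3799 = 6.632.
k_R/k_S = (2.57×10^8/6.44×10^11)·exp(6.632) = 3.991×10^-4 × 759.3 = 0.303.

0.303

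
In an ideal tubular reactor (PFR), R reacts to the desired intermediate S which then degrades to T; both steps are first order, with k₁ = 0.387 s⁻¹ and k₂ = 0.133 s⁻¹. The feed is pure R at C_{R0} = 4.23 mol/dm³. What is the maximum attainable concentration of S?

For a first-order series the maximum intermediate yield is C_{S,max}/C_{R0} = (k₁/k₂)^[k₂/(k₂−k₁)].
= (0.387/0.133)^(0.133/(0.133−0.387)) = (2.910)^(-0.5236) = 0.5716.
C_{S,max} = 0.5716×4.23 = 2.42 mol/dm³.

2.42 mol/dm³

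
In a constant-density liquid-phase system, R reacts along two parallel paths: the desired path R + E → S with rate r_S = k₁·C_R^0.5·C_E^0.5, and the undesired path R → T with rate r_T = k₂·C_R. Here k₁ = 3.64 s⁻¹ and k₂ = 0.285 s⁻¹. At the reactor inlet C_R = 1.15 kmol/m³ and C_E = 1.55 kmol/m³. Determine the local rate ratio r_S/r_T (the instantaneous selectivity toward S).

S_{S/T} = r_S/r_T = (k₁·C_R^0.5·C_E^0.5)/(k₂·C_R) = (k₁/k₂)·C_R^-0.5·C_E^0.5.
= (3.64×1.150^0.5×1.550^0.5) / (0.285×1.150) = 4.860/0.3277 = 14.8.
The undesired path is higher order in R, so low C_R (CSTR or dilute feed) favours S.

14.8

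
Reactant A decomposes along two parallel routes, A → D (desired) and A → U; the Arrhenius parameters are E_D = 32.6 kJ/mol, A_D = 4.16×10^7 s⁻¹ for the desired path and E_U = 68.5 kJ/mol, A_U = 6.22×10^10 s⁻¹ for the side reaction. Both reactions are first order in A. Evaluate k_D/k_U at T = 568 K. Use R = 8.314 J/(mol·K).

Since both paths have the same order in A, the concentration cancels and S_{D/U} = k_D/k_U = (A_D/A_U)·exp[(E_U−E_D)/(RT)].
(E_U−E_D)/(RT) = (68.5−32.6)×10³/(8.314×568) = 35900/4722 = 7.602.
k_D/k_U = (4.16×10^7/6.22×10^10)·exp(7.602) = 6.688×10^-4 × 2002 = 1.34.

1.34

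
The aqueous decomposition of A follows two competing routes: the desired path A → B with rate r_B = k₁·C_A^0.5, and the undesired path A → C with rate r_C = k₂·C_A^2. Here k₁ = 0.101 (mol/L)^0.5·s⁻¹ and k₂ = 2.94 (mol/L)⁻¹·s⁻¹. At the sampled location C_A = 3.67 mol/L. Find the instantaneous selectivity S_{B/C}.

0.00489

S_{B/C} = r_B/r_C = (k₁·C_A^0.5)/(k₂·C_A^2) = (k₁/k₂)·C_A^-1.5.
= (0.101×3.670^0.5) / (2.94×3.670^2) = 0.1935/39.60 = 0.00489.
The undesired path is higher order in A, so low C_A (CSTR or dilute feed) favours B.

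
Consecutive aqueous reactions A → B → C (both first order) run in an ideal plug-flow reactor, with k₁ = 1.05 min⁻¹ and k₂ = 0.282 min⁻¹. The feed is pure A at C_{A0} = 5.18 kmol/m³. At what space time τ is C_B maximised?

1.71 min

Setting dC_B/dτ = 0 gives τ_opt = ln(k₂/k₁)/(k₂−k₁).
= ln(0.282/1.05)/(0.282−1.05) = ln(0.2686)/-0.7680 = -1.315/-0.7680 = 1.71 min.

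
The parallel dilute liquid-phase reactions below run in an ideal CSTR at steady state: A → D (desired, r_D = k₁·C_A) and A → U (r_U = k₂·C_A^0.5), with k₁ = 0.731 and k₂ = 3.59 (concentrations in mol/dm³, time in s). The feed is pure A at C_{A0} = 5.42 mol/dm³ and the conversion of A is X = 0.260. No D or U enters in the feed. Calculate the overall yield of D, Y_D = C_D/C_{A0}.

Exit C_A = C_{A0}(1−X) = 5.42×0.740 = 4.011 mol/dm³.
A CSTR operates uniformly at the exit composition, giving r_D = 2.932 and r_U = 7.190 (each k·C_A^n at C_A = 4.011).
Fraction of consumed A going to D: r_D/(r_D+r_U) = 0.2897.
C_D = 0.2897·C_{A0}·X = 0.2897×5.42×0.260 = 0.408 mol/dm³; Y_D = C_D/C_{A0} = 0.0753.

0.0753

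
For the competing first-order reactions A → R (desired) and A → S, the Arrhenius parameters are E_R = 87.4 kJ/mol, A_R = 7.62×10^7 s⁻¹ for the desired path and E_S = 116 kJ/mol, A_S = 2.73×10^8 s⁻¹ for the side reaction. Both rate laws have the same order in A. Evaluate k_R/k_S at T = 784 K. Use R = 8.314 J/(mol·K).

22.5

Since both paths have the same order in A, the concentration cancels and S_{R/S} = k_R/k_S = (A_R/A_S)·exp[(E_S−E_R)/(RT)].
(E_S−E_R)/(RT) = (116−87.4)×10³/(8.314×784) = 28600/6518 = 4.388.
k_R/k_S = (7.62×10^7/2.73×10^8)·exp(4.388) = 0.2791 × 80.46 = 22.5.
Since E_R < E_S, lowering the temperature improves selectivity toward R.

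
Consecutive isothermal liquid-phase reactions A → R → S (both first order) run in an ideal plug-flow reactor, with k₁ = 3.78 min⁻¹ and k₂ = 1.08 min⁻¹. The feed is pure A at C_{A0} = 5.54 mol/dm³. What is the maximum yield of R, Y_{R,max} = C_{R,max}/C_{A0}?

For a first-order series the maximum intermediate yield is C_{R,max}/C_{A0} = (k₁/k₂)^[k₂/(k₂−k₁)].
= (3.78/1.08)^(1.08/(1.08−3.78)) = (3.500)^(-0.4000) = 0.6059.

0.606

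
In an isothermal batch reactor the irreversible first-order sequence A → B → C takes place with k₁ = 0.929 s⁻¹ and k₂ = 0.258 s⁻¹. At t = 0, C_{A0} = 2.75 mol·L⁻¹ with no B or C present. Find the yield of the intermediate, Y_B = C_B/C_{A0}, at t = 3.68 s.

The intermediate concentration in a first-order A→B→C sequence is C_B = k₁C_{A0}(e^(−k₁t) − e^(−k₂t))/(k₂−k₁).
e^(−k₁t) = e^(−0.929×3.68) = e^(−3.419) = 0.03275; e^(−k₂t) = e^(−0.9494) = 0.3870.
C_B = 0.929×2.75/(0.258−0.929) × (0.03275−0.3870) = (-3.807)×(-0.3542) = 1.349 mol·L⁻¹.
Y_B = C_B/C_{A0} = 1.349/2.75 = 0.490.

0.490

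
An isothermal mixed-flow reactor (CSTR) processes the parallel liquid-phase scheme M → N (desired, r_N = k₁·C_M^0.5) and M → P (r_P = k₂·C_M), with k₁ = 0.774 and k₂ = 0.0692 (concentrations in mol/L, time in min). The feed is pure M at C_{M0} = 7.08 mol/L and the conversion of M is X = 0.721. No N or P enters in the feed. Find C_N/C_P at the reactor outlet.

7.96

Exit C_M = C_{M0}(1−X) = 7.08×0.279 = 1.975 mol/L.
Rates in a CSTR are evaluated at the outlet concentration: r_N = 0.774×1.975^0.5 = 1.088, r_P = 0.0692×1.975 = 0.1367.
Overall selectivity = C_N/C_P = r_Nτ/(r_Pτ) = r_N/r_P = 7.96.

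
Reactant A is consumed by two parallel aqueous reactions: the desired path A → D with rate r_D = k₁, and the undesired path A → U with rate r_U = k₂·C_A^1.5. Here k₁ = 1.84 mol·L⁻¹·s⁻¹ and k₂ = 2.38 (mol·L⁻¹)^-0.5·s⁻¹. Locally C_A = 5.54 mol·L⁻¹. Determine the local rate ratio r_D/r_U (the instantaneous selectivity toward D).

0.0593

S_{D/U} = r_D/r_U = (k₁)/(k₂·C_A^1.5) = (k₁/k₂)·C_A^-1.5.
= (1.84) / (2.38×5.540^1.5) = 1.840/31.03 = 0.0593.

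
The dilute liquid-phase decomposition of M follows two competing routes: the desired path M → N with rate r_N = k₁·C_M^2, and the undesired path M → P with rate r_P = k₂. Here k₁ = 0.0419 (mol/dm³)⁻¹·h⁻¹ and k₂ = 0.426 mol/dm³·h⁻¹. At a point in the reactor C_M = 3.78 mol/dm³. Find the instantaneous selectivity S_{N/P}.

S_{N/P} = r_N/r_P = (k₁·C_M^2)/(k₂) = (k₁/k₂)·C_M^2.
= (0.0419×3.780^2) / (0.426) = 0.5987/0.4260 = 1.41.
Since the desired path is higher order in M, keeping C_M high (PFR or concentrated feed) favours N.

1.41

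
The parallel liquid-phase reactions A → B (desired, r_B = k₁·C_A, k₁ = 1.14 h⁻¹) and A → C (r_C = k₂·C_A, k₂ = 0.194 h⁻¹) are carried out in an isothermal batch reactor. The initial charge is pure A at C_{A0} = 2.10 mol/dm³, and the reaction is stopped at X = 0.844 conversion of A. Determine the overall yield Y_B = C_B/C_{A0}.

0.721

C_A = C_{A0}(1−X) = 0.3276 mol/dm³.
Both paths are first order in A, so the instantaneous fraction to B is constant: dC_B/d(−C_A) = k₁/(k₁+k₂) = 0.8546.
C_B = 0.8546·(C_{A0}−C_A) = 0.8546×1.772 = 1.51 mol/dm³.
Y_B = C_B/C_{A0} = 1.515/2.10 = 0.721.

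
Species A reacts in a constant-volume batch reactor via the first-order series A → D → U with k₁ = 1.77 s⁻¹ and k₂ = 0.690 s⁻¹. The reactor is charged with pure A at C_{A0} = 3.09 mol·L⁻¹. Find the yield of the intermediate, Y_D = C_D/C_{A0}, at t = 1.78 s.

For first-order series with pure A initially, C_D(t) = k₁C_{A0}/(k₂−k₁)·(e^(−k₁t) − e^(−k₂t)).
e^(−k₁t) = e^(−1.77×1.78) = e^(−3.151) = 0.04283; e^(−k₂t) = e^(−1.228) = 0.2928.
C_D = 1.77×3.09/(0.690−1.77) × (0.04283−0.2928) = (-5.064)×(-0.2500) = 1.266 mol·L⁻¹.
Y_D = C_D/C_{A0} = 1.266/3.09 = 0.410.

0.410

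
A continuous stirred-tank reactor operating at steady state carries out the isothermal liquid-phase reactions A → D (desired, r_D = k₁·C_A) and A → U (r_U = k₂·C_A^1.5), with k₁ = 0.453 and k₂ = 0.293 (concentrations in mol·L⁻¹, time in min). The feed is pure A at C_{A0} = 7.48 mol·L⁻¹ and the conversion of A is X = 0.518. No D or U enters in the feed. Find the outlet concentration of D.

Exit C_A = C_{A0}(1−X) = 7.48×0.482 = 3.605 mol·L⁻¹.
In a CSTR the entire volume is at exit conditions, so r_D = 0.453×3.605 = 1.633 and r_U = 0.293×3.605^1.5 = 2.006.
Fraction of consumed A going to D: r_D/(r_D+r_U) = 0.4488.
C_D = 0.4488·C_{A0}·X = 0.4488×7.48×0.518 = 1.74 mol·L⁻¹.

1.74 mol·L⁻¹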